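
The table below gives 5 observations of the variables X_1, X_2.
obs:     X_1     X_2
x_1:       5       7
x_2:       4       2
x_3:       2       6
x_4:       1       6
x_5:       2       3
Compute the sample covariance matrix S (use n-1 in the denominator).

Step 1 — column means:
  mean(X_1) = (5 + 4 + 2 + 1 + 2) / 5 = 14/5 = 2.8
  mean(X_2) = (7 + 2 + 6 + 6 + 3) / 5 = 24/5 = 4.8

Step 2 — sample covariance S[i,j] = (1/(n-1)) · Σ_k (x_{k,i} - mean_i) · (x_{k,j} - mean_j), with n-1 = 4.
  S[X_1,X_1] = ((2.2)·(2.2) + (1.2)·(1.2) + (-0.8)·(-0.8) + (-1.8)·(-1.8) + (-0.8)·(-0.8)) / 4 = 10.8/4 = 2.7
  S[X_1,X_2] = ((2.2)·(2.2) + (1.2)·(-2.8) + (-0.8)·(1.2) + (-1.8)·(1.2) + (-0.8)·(-1.8)) / 4 = -0.2/4 = -0.05
  S[X_2,X_2] = ((2.2)·(2.2) + (-2.8)·(-2.8) + (1.2)·(1.2) + (1.2)·(1.2) + (-1.8)·(-1.8)) / 4 = 18.8/4 = 4.7

S is symmetric (S[j,i] = S[i,j]). Assembling:

S = [[2.7, -0.05],
 [-0.05, 4.7]]


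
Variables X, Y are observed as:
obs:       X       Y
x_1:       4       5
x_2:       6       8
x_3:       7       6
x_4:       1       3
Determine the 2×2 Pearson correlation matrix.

Step 1 — column means:
  mean(X) = (4 + 6 + 7 + 1) / 4 = 18/4 = 4.5
  mean(Y) = (5 + 8 + 6 + 3) / 4 = 22/4 = 5.5

Step 2 — sample variances and covariances s[i,j] = (1/(n-1)) · Σ_k (x_{k,i} - mean_i) · (x_{k,j} - mean_j), with n-1 = 3:
  s[X,X] = ((-0.5)·(-0.5) + (1.5)·(1.5) + (2.5)·(2.5) + (-3.5)·(-3.5)) / 3 = 21/3 = 7
  s[X,Y] = ((-0.5)·(-0.5) + (1.5)·(2.5) + (2.5)·(0.5) + (-3.5)·(-2.5)) / 3 = 14/3 = 4.6667
  s[Y,Y] = ((-0.5)·(-0.5) + (2.5)·(2.5) + (0.5)·(0.5) + (-2.5)·(-2.5)) / 3 = 13/3 = 4.3333
  Sample standard deviations s_i = √(s[i,i]):
  s(X) = √(7) = 2.6458
  s(Y) = √(4.3333) = 2.0817

Step 3 — r_{ij} = s_{ij} / (s_i · s_j):
  r[X,X] = 1 (diagonal).
  r[X,Y] = 4.6667 / (2.6458 · 2.0817) = 4.6667 / 5.5076 = 0.8473
  r[Y,Y] = 1 (diagonal).

R is symmetric with unit diagonal. Assembling:

R = [[1, 0.8473],
 [0.8473, 1]]


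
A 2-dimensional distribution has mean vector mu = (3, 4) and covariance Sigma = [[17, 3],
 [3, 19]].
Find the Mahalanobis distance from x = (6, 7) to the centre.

Step 1 — centre the observation: (x - mu) = (3, 3).

Step 2 — invert Sigma. det(Sigma) = 17·19 - (3)² = 314.
  Sigma^{-1} = (1/det) · [[d, -b], [-b, a]] = [[0.0605, -0.0096],
 [-0.0096, 0.0541]].

Step 3 — form the quadratic (x - mu)^T · Sigma^{-1} · (x - mu):
  Sigma^{-1} · (x - mu) = (0.1529, 0.1338).
  (x - mu)^T · [Sigma^{-1} · (x - mu)] = (3)·(0.1529) + (3)·(0.1338) = 0.8599.

Step 4 — take square root: d = √(0.8599) ≈ 0.9273.

d(x, mu) = √(0.8599) ≈ 0.9273


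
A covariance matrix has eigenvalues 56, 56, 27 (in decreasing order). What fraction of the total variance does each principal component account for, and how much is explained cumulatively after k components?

Step 1 — total variance = trace(Sigma) = Σ λ_i = 56 + 56 + 27 = 139.

Step 2 — fraction explained by component i = λ_i / Σ λ:
  PC1: 56/139 = 0.4029
  PC2: 56/139 = 0.4029
  PC3: 27/139 = 0.1942

Step 3 — cumulative fraction after k components = (λ_1 + ... + λ_k) / Σ λ:
  k = 1: 56/139 = 0.4029
  k = 2: (56 + 56)/139 = 112/139 = 0.8058
  k = 3: (56 + 56 + 27)/139 = 139/139 = 1

Summary (fraction, with percent):

explained: PC1 0.4029 (40.29%), PC2 0.4029 (40.29%), PC3 0.1942 (19.42%);  cumulative: 0.4029, 0.8058, 1


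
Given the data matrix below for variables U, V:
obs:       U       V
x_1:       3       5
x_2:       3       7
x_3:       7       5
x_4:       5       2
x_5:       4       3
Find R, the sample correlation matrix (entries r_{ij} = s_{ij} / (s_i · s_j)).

Step 1 — column means:
  mean(U) = (3 + 3 + 7 + 5 + 4) / 5 = 22/5 = 4.4
  mean(V) = (5 + 7 + 5 + 2 + 3) / 5 = 22/5 = 4.4

Step 2 — sample variances and covariances s[i,j] = (1/(n-1)) · Σ_k (x_{k,i} - mean_i) · (x_{k,j} - mean_j), with n-1 = 4:
  s[U,U] = ((-1.4)·(-1.4) + (-1.4)·(-1.4) + (2.6)·(2.6) + (0.6)·(0.6) + (-0.4)·(-0.4)) / 4 = 11.2/4 = 2.8
  s[U,V] = ((-1.4)·(0.6) + (-1.4)·(2.6) + (2.6)·(0.6) + (0.6)·(-2.4) + (-0.4)·(-1.4)) / 4 = -3.8/4 = -0.95
  s[V,V] = ((0.6)·(0.6) + (2.6)·(2.6) + (0.6)·(0.6) + (-2.4)·(-2.4) + (-1.4)·(-1.4)) / 4 = 15.2/4 = 3.8
  Sample standard deviations s_i = √(s[i,i]):
  s(U) = √(2.8) = 1.6733
  s(V) = √(3.8) = 1.9494

Step 3 — r_{ij} = s_{ij} / (s_i · s_j):
  r[U,U] = 1 (diagonal).
  r[U,V] = -0.95 / (1.6733 · 1.9494) = -0.95 / 3.2619 = -0.2912
  r[V,V] = 1 (diagonal).

R is symmetric with unit diagonal. Assembling:

R = [[1, -0.2912],
 [-0.2912, 1]]


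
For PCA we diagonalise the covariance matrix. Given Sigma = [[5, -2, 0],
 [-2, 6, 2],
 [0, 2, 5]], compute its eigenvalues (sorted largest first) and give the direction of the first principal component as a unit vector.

Step 1 — characteristic polynomial p(λ) = det(λI - Sigma) = λ³ - tr·λ² + c_1·λ - det, where tr = trace, c_1 = sum of the principal 2×2 minors, det = det(Sigma):
  tr = 5 + 6 + 5 = 16,
  c_1 = (5·6 - (-2)²) + (5·5 - (0)²) + (6·5 - (2)²) = 26 + 25 + 26 = 77,
  det = 5·(6·5 - (2)²) - (-2)·((-2)·5 - (2)·(0)) + (0)·((-2)·(2) - 6·(0)) = 5·(26) - (-2)·(-10) + (0)·(-4) = 110.
  So p(λ) = λ³ - 16λ² + 77λ - 110.
Step 2 — look for an integer root (rational root theorem: any rational root is an integer divisor of 110). Testing λ = 5:
  p(5) = 125 - 400 + 385 - 110 = 0  ✓
  Dividing out (λ - 5): p(λ) = (λ - 5)(λ² - 11λ + 22).
Step 3 — remaining eigenvalues from the quadratic λ² - 11λ + 22 = 0:
  Δ = 11² - 4·22 = 121 - 88 = 33,  λ = (11 ± √33)/2 = (11 ± 5.7446)/2 ≈ 8.3723 or 2.6277.
  Sorted: λ_1 = 8.3723,  λ_2 = 5,  λ_3 = 2.6277  (check: sum = 16 = tr ✓).

Step 4 — unit eigenvector for λ_1 ≈ 8.3723: v spans the null space of (Sigma - λ_1 I), whose rows are
  r_1 = (-3.3723, -2, 0),  r_2 = (-2, -2.3723, 2),  r_3 = (0, 2, -3.3723).
  v is orthogonal to every row, so take v ∝ r_1 × r_2 = ((-2)·(2) - (0)·(-2.3723), (0)·(-2) - (-3.3723)·(2), (-3.3723)·(-2.3723) - (-2)·(-2)) ≈ (-4, 6.7446, 4).
  Rescale (multiply by -1 so the first nonzero entry is positive): u = (4, -6.7446, -4).
  ||u|| = √((4)² + (-6.7446)² + (-4)²) = √(77.4891) ≈ 8.8028,  v_1 = u/||u|| ≈ (0.4544, -0.7662, -0.4544) (||v_1|| = 1).

λ_1 = 8.3723,  λ_2 = 5,  λ_3 = 2.6277;  v_1 ≈ (0.4544, -0.7662, -0.4544)


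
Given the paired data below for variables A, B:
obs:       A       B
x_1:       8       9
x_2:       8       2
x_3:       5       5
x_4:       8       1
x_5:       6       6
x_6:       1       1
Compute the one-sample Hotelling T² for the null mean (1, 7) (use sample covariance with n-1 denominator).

Step 1 — sample mean vector:
  mean(A) = (8 + 8 + 5 + 8 + 6 + 1) / 6 = 36/6 = 6
  mean(B) = (9 + 2 + 5 + 1 + 6 + 1) / 6 = 24/6 = 4
  x̄ = (6, 4),  deviation x̄ - mu_0 = (6, 4) - (1, 7) = (5, -3).

Step 2 — sample covariance matrix, S[i,j] = (1/(n-1)) · Σ_k (x_{k,i} - mean_i) · (x_{k,j} - mean_j), divisor n-1 = 5:
  S[A,A] = ((2)·(2) + (2)·(2) + (-1)·(-1) + (2)·(2) + (0)·(0) + (-5)·(-5)) / 5 = 38/5 = 7.6
  S[A,B] = ((2)·(5) + (2)·(-2) + (-1)·(1) + (2)·(-3) + (0)·(2) + (-5)·(-3)) / 5 = 14/5 = 2.8
  S[B,B] = ((5)·(5) + (-2)·(-2) + (1)·(1) + (-3)·(-3) + (2)·(2) + (-3)·(-3)) / 5 = 52/5 = 10.4
  S = [[7.6, 2.8],
 [2.8, 10.4]].

Step 3 — invert S. det(S) = 7.6·10.4 - (2.8)² = 71.2.
  S^{-1} = (1/det) · [[d, -b], [-b, a]] = [[0.1461, -0.0393],
 [-0.0393, 0.1067]].

Step 4 — quadratic form (x̄ - mu_0)^T · S^{-1} · (x̄ - mu_0):
  S^{-1} · (x̄ - mu_0) = (0.8483, -0.5169),
  (x̄ - mu_0)^T · [...] = (5)·(0.8483) + (-3)·(-0.5169) = 5.7921.

Step 5 — scale by n: T² = 6 · 5.7921 = 34.7528.

T² ≈ 34.7528


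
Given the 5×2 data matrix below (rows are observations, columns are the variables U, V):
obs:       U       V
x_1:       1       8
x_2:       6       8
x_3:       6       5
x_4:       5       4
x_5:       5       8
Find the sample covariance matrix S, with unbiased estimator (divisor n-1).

Step 1 — column means:
  mean(U) = (1 + 6 + 6 + 5 + 5) / 5 = 23/5 = 4.6
  mean(V) = (8 + 8 + 5 + 4 + 8) / 5 = 33/5 = 6.6

Step 2 — sample covariance S[i,j] = (1/(n-1)) · Σ_k (x_{k,i} - mean_i) · (x_{k,j} - mean_j), with n-1 = 4.
  S[U,U] = ((-3.6)·(-3.6) + (1.4)·(1.4) + (1.4)·(1.4) + (0.4)·(0.4) + (0.4)·(0.4)) / 4 = 17.2/4 = 4.3
  S[U,V] = ((-3.6)·(1.4) + (1.4)·(1.4) + (1.4)·(-1.6) + (0.4)·(-2.6) + (0.4)·(1.4)) / 4 = -5.8/4 = -1.45
  S[V,V] = ((1.4)·(1.4) + (1.4)·(1.4) + (-1.6)·(-1.6) + (-2.6)·(-2.6) + (1.4)·(1.4)) / 4 = 15.2/4 = 3.8

S is symmetric (S[j,i] = S[i,j]). Assembling:

S = [[4.3, -1.45],
 [-1.45, 3.8]]


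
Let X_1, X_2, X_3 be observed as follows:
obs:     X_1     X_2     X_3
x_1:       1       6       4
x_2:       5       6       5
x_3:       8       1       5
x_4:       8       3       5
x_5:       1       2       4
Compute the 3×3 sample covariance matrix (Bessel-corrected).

Step 1 — column means:
  mean(X_1) = (1 + 5 + 8 + 8 + 1) / 5 = 23/5 = 4.6
  mean(X_2) = (6 + 6 + 1 + 3 + 2) / 5 = 18/5 = 3.6
  mean(X_3) = (4 + 5 + 5 + 5 + 4) / 5 = 23/5 = 4.6

Step 2 — sample covariance S[i,j] = (1/(n-1)) · Σ_k (x_{k,i} - mean_i) · (x_{k,j} - mean_j), with n-1 = 4.
  S[X_1,X_1] = ((-3.6)·(-3.6) + (0.4)·(0.4) + (3.4)·(3.4) + (3.4)·(3.4) + (-3.6)·(-3.6)) / 4 = 49.2/4 = 12.3
  S[X_1,X_2] = ((-3.6)·(2.4) + (0.4)·(2.4) + (3.4)·(-2.6) + (3.4)·(-0.6) + (-3.6)·(-1.6)) / 4 = -12.8/4 = -3.2
  S[X_1,X_3] = ((-3.6)·(-0.6) + (0.4)·(0.4) + (3.4)·(0.4) + (3.4)·(0.4) + (-3.6)·(-0.6)) / 4 = 7.2/4 = 1.8
  S[X_2,X_2] = ((2.4)·(2.4) + (2.4)·(2.4) + (-2.6)·(-2.6) + (-0.6)·(-0.6) + (-1.6)·(-1.6)) / 4 = 21.2/4 = 5.3
  S[X_2,X_3] = ((2.4)·(-0.6) + (2.4)·(0.4) + (-2.6)·(0.4) + (-0.6)·(0.4) + (-1.6)·(-0.6)) / 4 = -0.8/4 = -0.2
  S[X_3,X_3] = ((-0.6)·(-0.6) + (0.4)·(0.4) + (0.4)·(0.4) + (0.4)·(0.4) + (-0.6)·(-0.6)) / 4 = 1.2/4 = 0.3

S is symmetric (S[j,i] = S[i,j]). Assembling:

S = [[12.3, -3.2, 1.8],
 [-3.2, 5.3, -0.2],
 [1.8, -0.2, 0.3]]


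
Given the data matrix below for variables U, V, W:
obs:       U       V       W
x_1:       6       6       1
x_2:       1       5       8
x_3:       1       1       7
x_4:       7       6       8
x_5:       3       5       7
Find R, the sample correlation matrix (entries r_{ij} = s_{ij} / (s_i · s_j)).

Step 1 — column means:
  mean(U) = (6 + 1 + 1 + 7 + 3) / 5 = 18/5 = 3.6
  mean(V) = (6 + 5 + 1 + 6 + 5) / 5 = 23/5 = 4.6
  mean(W) = (1 + 8 + 7 + 8 + 7) / 5 = 31/5 = 6.2

Step 2 — sample variances and covariances s[i,j] = (1/(n-1)) · Σ_k (x_{k,i} - mean_i) · (x_{k,j} - mean_j), with n-1 = 4:
  s[U,U] = ((2.4)·(2.4) + (-2.6)·(-2.6) + (-2.6)·(-2.6) + (3.4)·(3.4) + (-0.6)·(-0.6)) / 4 = 31.2/4 = 7.8
  s[U,V] = ((2.4)·(1.4) + (-2.6)·(0.4) + (-2.6)·(-3.6) + (3.4)·(1.4) + (-0.6)·(0.4)) / 4 = 16.2/4 = 4.05
  s[U,W] = ((2.4)·(-5.2) + (-2.6)·(1.8) + (-2.6)·(0.8) + (3.4)·(1.8) + (-0.6)·(0.8)) / 4 = -13.6/4 = -3.4
  s[V,V] = ((1.4)·(1.4) + (0.4)·(0.4) + (-3.6)·(-3.6) + (1.4)·(1.4) + (0.4)·(0.4)) / 4 = 17.2/4 = 4.3
  s[V,W] = ((1.4)·(-5.2) + (0.4)·(1.8) + (-3.6)·(0.8) + (1.4)·(1.8) + (0.4)·(0.8)) / 4 = -6.6/4 = -1.65
  s[W,W] = ((-5.2)·(-5.2) + (1.8)·(1.8) + (0.8)·(0.8) + (1.8)·(1.8) + (0.8)·(0.8)) / 4 = 34.8/4 = 8.7
  Sample standard deviations s_i = √(s[i,i]):
  s(U) = √(7.8) = 2.7928
  s(V) = √(4.3) = 2.0736
  s(W) = √(8.7) = 2.9496

Step 3 — r_{ij} = s_{ij} / (s_i · s_j):
  r[U,U] = 1 (diagonal).
  r[U,V] = 4.05 / (2.7928 · 2.0736) = 4.05 / 5.7914 = 0.6993
  r[U,W] = -3.4 / (2.7928 · 2.9496) = -3.4 / 8.2377 = -0.4127
  r[V,V] = 1 (diagonal).
  r[V,W] = -1.65 / (2.0736 · 2.9496) = -1.65 / 6.1164 = -0.2698
  r[W,W] = 1 (diagonal).

R is symmetric with unit diagonal. Assembling:

R = [[1, 0.6993, -0.4127],
 [0.6993, 1, -0.2698],
 [-0.4127, -0.2698, 1]]


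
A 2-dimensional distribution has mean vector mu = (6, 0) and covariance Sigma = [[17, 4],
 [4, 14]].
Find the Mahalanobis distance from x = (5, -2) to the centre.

Step 1 — centre the observation: (x - mu) = (-1, -2).

Step 2 — invert Sigma. det(Sigma) = 17·14 - (4)² = 222.
  Sigma^{-1} = (1/det) · [[d, -b], [-b, a]] = [[0.0631, -0.018],
 [-0.018, 0.0766]].

Step 3 — form the quadratic (x - mu)^T · Sigma^{-1} · (x - mu):
  Sigma^{-1} · (x - mu) = (-0.027, -0.1351).
  (x - mu)^T · [Sigma^{-1} · (x - mu)] = (-1)·(-0.027) + (-2)·(-0.1351) = 0.2973.

Step 4 — take square root: d = √(0.2973) ≈ 0.5452.

d(x, mu) = √(0.2973) ≈ 0.5452


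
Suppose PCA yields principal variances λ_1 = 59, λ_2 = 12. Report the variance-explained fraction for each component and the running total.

Step 1 — total variance = trace(Sigma) = Σ λ_i = 59 + 12 = 71.

Step 2 — fraction explained by component i = λ_i / Σ λ:
  PC1: 59/71 = 0.831
  PC2: 12/71 = 0.169

Step 3 — cumulative fraction after k components = (λ_1 + ... + λ_k) / Σ λ:
  k = 1: 59/71 = 0.831
  k = 2: (59 + 12)/71 = 71/71 = 1

Summary (fraction, with percent):

explained: PC1 0.831 (83.1%), PC2 0.169 (16.9%);  cumulative: 0.831, 1


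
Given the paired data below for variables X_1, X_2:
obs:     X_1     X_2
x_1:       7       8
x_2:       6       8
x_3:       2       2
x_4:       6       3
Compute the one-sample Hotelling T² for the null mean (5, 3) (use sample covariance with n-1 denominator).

Step 1 — sample mean vector:
  mean(X_1) = (7 + 6 + 2 + 6) / 4 = 21/4 = 5.25
  mean(X_2) = (8 + 8 + 2 + 3) / 4 = 21/4 = 5.25
  x̄ = (5.25, 5.25),  deviation x̄ - mu_0 = (5.25, 5.25) - (5, 3) = (0.25, 2.25).

Step 2 — sample covariance matrix, S[i,j] = (1/(n-1)) · Σ_k (x_{k,i} - mean_i) · (x_{k,j} - mean_j), divisor n-1 = 3:
  S[X_1,X_1] = ((1.75)·(1.75) + (0.75)·(0.75) + (-3.25)·(-3.25) + (0.75)·(0.75)) / 3 = 14.75/3 = 4.9167
  S[X_1,X_2] = ((1.75)·(2.75) + (0.75)·(2.75) + (-3.25)·(-3.25) + (0.75)·(-2.25)) / 3 = 15.75/3 = 5.25
  S[X_2,X_2] = ((2.75)·(2.75) + (2.75)·(2.75) + (-3.25)·(-3.25) + (-2.25)·(-2.25)) / 3 = 30.75/3 = 10.25
  S = [[4.9167, 5.25],
 [5.25, 10.25]].

Step 3 — invert S. det(S) = 4.9167·10.25 - (5.25)² = 22.8333.
  S^{-1} = (1/det) · [[d, -b], [-b, a]] = [[0.4489, -0.2299],
 [-0.2299, 0.2153]].

Step 4 — quadratic form (x̄ - mu_0)^T · S^{-1} · (x̄ - mu_0):
  S^{-1} · (x̄ - mu_0) = (-0.4051, 0.427),
  (x̄ - mu_0)^T · [...] = (0.25)·(-0.4051) + (2.25)·(0.427) = 0.8595.

Step 5 — scale by n: T² = 4 · 0.8595 = 3.438.

T² ≈ 3.438


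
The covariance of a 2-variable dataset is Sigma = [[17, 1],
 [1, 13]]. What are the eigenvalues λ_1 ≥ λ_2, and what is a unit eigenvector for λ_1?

Step 1 — characteristic polynomial of 2×2 Sigma:
  det(Sigma - λI) = λ² - trace · λ + det = 0.
  trace = 17 + 13 = 30, det = 17·13 - (1)² = 220.
Step 2 — discriminant:
  Δ = trace² - 4·det = 900 - 880 = 20.
Step 3 — eigenvalues:
  λ = (trace ± √Δ)/2 = (30 ± 4.4721)/2,
  λ_1 = 17.2361,  λ_2 = 12.7639.

Step 4 — unit eigenvector for λ_1: solve (Sigma - λ_1 I)v = 0. First row:
  (17 - 17.2361)·v_x + (1)·v_y = 0, i.e. (-0.2361)·v_x + (1)·v_y = 0,
  so v ∝ (b, λ_1 - a) = (1, 0.2361) = u.
  ||u|| = √((1)² + (0.2361)²) = √(1.0557) ≈ 1.0275,
  v_1 = u/||u|| ≈ (0.9732, 0.2298) (||v_1|| = 1).

λ_1 = 17.2361,  λ_2 = 12.7639;  v_1 ≈ (0.9732, 0.2298)


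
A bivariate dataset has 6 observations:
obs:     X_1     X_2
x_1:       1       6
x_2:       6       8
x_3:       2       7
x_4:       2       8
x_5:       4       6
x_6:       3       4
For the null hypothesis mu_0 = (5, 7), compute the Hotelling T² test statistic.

Step 1 — sample mean vector:
  mean(X_1) = (1 + 6 + 2 + 2 + 4 + 3) / 6 = 18/6 = 3
  mean(X_2) = (6 + 8 + 7 + 8 + 6 + 4) / 6 = 39/6 = 6.5
  x̄ = (3, 6.5),  deviation x̄ - mu_0 = (3, 6.5) - (5, 7) = (-2, -0.5).

Step 2 — sample covariance matrix, S[i,j] = (1/(n-1)) · Σ_k (x_{k,i} - mean_i) · (x_{k,j} - mean_j), divisor n-1 = 5:
  S[X_1,X_1] = ((-2)·(-2) + (3)·(3) + (-1)·(-1) + (-1)·(-1) + (1)·(1) + (0)·(0)) / 5 = 16/5 = 3.2
  S[X_1,X_2] = ((-2)·(-0.5) + (3)·(1.5) + (-1)·(0.5) + (-1)·(1.5) + (1)·(-0.5) + (0)·(-2.5)) / 5 = 3/5 = 0.6
  S[X_2,X_2] = ((-0.5)·(-0.5) + (1.5)·(1.5) + (0.5)·(0.5) + (1.5)·(1.5) + (-0.5)·(-0.5) + (-2.5)·(-2.5)) / 5 = 11.5/5 = 2.3
  S = [[3.2, 0.6],
 [0.6, 2.3]].

Step 3 — invert S. det(S) = 3.2·2.3 - (0.6)² = 7.
  S^{-1} = (1/det) · [[d, -b], [-b, a]] = [[0.3286, -0.0857],
 [-0.0857, 0.4571]].

Step 4 — quadratic form (x̄ - mu_0)^T · S^{-1} · (x̄ - mu_0):
  S^{-1} · (x̄ - mu_0) = (-0.6143, -0.0571),
  (x̄ - mu_0)^T · [...] = (-2)·(-0.6143) + (-0.5)·(-0.0571) = 1.2571.

Step 5 — scale by n: T² = 6 · 1.2571 = 7.5429.

T² ≈ 7.5429


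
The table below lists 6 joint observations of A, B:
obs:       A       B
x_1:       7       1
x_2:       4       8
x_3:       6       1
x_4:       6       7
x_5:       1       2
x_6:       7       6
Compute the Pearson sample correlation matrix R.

Step 1 — column means:
  mean(A) = (7 + 4 + 6 + 6 + 1 + 7) / 6 = 31/6 = 5.1667
  mean(B) = (1 + 8 + 1 + 7 + 2 + 6) / 6 = 25/6 = 4.1667

Step 2 — sample variances and covariances s[i,j] = (1/(n-1)) · Σ_k (x_{k,i} - mean_i) · (x_{k,j} - mean_j), with n-1 = 5:
  s[A,A] = ((1.8333)·(1.8333) + (-1.1667)·(-1.1667) + (0.8333)·(0.8333) + (0.8333)·(0.8333) + (-4.1667)·(-4.1667) + (1.8333)·(1.8333)) / 5 = 26.8333/5 = 5.3667
  s[A,B] = ((1.8333)·(-3.1667) + (-1.1667)·(3.8333) + (0.8333)·(-3.1667) + (0.8333)·(2.8333) + (-4.1667)·(-2.1667) + (1.8333)·(1.8333)) / 5 = 1.8333/5 = 0.3667
  s[B,B] = ((-3.1667)·(-3.1667) + (3.8333)·(3.8333) + (-3.1667)·(-3.1667) + (2.8333)·(2.8333) + (-2.1667)·(-2.1667) + (1.8333)·(1.8333)) / 5 = 50.8333/5 = 10.1667
  Sample standard deviations s_i = √(s[i,i]):
  s(A) = √(5.3667) = 2.3166
  s(B) = √(10.1667) = 3.1885

Step 3 — r_{ij} = s_{ij} / (s_i · s_j):
  r[A,A] = 1 (diagonal).
  r[A,B] = 0.3667 / (2.3166 · 3.1885) = 0.3667 / 7.3865 = 0.0496
  r[B,B] = 1 (diagonal).

R is symmetric with unit diagonal. Assembling:

R = [[1, 0.0496],
 [0.0496, 1]]


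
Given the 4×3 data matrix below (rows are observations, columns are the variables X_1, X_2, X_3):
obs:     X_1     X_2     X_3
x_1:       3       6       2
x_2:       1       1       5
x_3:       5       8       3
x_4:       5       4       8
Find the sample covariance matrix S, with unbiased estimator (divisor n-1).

Step 1 — column means:
  mean(X_1) = (3 + 1 + 5 + 5) / 4 = 14/4 = 3.5
  mean(X_2) = (6 + 1 + 8 + 4) / 4 = 19/4 = 4.75
  mean(X_3) = (2 + 5 + 3 + 8) / 4 = 18/4 = 4.5

Step 2 — sample covariance S[i,j] = (1/(n-1)) · Σ_k (x_{k,i} - mean_i) · (x_{k,j} - mean_j), with n-1 = 3.
  S[X_1,X_1] = ((-0.5)·(-0.5) + (-2.5)·(-2.5) + (1.5)·(1.5) + (1.5)·(1.5)) / 3 = 11/3 = 3.6667
  S[X_1,X_2] = ((-0.5)·(1.25) + (-2.5)·(-3.75) + (1.5)·(3.25) + (1.5)·(-0.75)) / 3 = 12.5/3 = 4.1667
  S[X_1,X_3] = ((-0.5)·(-2.5) + (-2.5)·(0.5) + (1.5)·(-1.5) + (1.5)·(3.5)) / 3 = 3/3 = 1
  S[X_2,X_2] = ((1.25)·(1.25) + (-3.75)·(-3.75) + (3.25)·(3.25) + (-0.75)·(-0.75)) / 3 = 26.75/3 = 8.9167
  S[X_2,X_3] = ((1.25)·(-2.5) + (-3.75)·(0.5) + (3.25)·(-1.5) + (-0.75)·(3.5)) / 3 = -12.5/3 = -4.1667
  S[X_3,X_3] = ((-2.5)·(-2.5) + (0.5)·(0.5) + (-1.5)·(-1.5) + (3.5)·(3.5)) / 3 = 21/3 = 7

S is symmetric (S[j,i] = S[i,j]). Assembling:

S = [[3.6667, 4.1667, 1],
 [4.1667, 8.9167, -4.1667],
 [1, -4.1667, 7]]


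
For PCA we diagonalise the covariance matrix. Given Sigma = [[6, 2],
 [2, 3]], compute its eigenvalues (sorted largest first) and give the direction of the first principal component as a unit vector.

Step 1 — characteristic polynomial of 2×2 Sigma:
  det(Sigma - λI) = λ² - trace · λ + det = 0.
  trace = 6 + 3 = 9, det = 6·3 - (2)² = 14.
Step 2 — discriminant:
  Δ = trace² - 4·det = 81 - 56 = 25.
Step 3 — eigenvalues:
  λ = (trace ± √Δ)/2 = (9 ± 5)/2,
  λ_1 = 7,  λ_2 = 2.

Step 4 — unit eigenvector for λ_1: solve (Sigma - λ_1 I)v = 0. First row:
  (6 - 7)·v_x + (2)·v_y = 0, i.e. (-1)·v_x + (2)·v_y = 0,
  so v ∝ (b, λ_1 - a) = (2, 1) = u.
  ||u|| = √((2)² + (1)²) = √(5) ≈ 2.2361,
  v_1 = u/||u|| ≈ (0.8944, 0.4472) (||v_1|| = 1).

λ_1 = 7,  λ_2 = 2;  v_1 ≈ (0.8944, 0.4472)


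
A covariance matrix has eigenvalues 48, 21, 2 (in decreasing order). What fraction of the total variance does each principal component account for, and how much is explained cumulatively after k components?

Step 1 — total variance = trace(Sigma) = Σ λ_i = 48 + 21 + 2 = 71.

Step 2 — fraction explained by component i = λ_i / Σ λ:
  PC1: 48/71 = 0.6761
  PC2: 21/71 = 0.2958
  PC3: 2/71 = 0.0282

Step 3 — cumulative fraction after k components = (λ_1 + ... + λ_k) / Σ λ:
  k = 1: 48/71 = 0.6761
  k = 2: (48 + 21)/71 = 69/71 = 0.9718
  k = 3: (48 + 21 + 2)/71 = 71/71 = 1

Summary (fraction, with percent):

explained: PC1 0.6761 (67.61%), PC2 0.2958 (29.58%), PC3 0.0282 (2.82%);  cumulative: 0.6761, 0.9718, 1


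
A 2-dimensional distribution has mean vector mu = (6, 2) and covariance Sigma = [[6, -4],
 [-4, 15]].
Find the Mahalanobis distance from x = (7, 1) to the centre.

Step 1 — centre the observation: (x - mu) = (1, -1).

Step 2 — invert Sigma. det(Sigma) = 6·15 - (-4)² = 74.
  Sigma^{-1} = (1/det) · [[d, -b], [-b, a]] = [[0.2027, 0.0541],
 [0.0541, 0.0811]].

Step 3 — form the quadratic (x - mu)^T · Sigma^{-1} · (x - mu):
  Sigma^{-1} · (x - mu) = (0.1486, -0.027).
  (x - mu)^T · [Sigma^{-1} · (x - mu)] = (1)·(0.1486) + (-1)·(-0.027) = 0.1757.

Step 4 — take square root: d = √(0.1757) ≈ 0.4191.

d(x, mu) = √(0.1757) ≈ 0.4191


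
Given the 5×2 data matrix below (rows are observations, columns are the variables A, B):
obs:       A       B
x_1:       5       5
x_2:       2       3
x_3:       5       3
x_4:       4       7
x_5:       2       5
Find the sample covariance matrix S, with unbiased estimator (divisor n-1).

Step 1 — column means:
  mean(A) = (5 + 2 + 5 + 4 + 2) / 5 = 18/5 = 3.6
  mean(B) = (5 + 3 + 3 + 7 + 5) / 5 = 23/5 = 4.6

Step 2 — sample covariance S[i,j] = (1/(n-1)) · Σ_k (x_{k,i} - mean_i) · (x_{k,j} - mean_j), with n-1 = 4.
  S[A,A] = ((1.4)·(1.4) + (-1.6)·(-1.6) + (1.4)·(1.4) + (0.4)·(0.4) + (-1.6)·(-1.6)) / 4 = 9.2/4 = 2.3
  S[A,B] = ((1.4)·(0.4) + (-1.6)·(-1.6) + (1.4)·(-1.6) + (0.4)·(2.4) + (-1.6)·(0.4)) / 4 = 1.2/4 = 0.3
  S[B,B] = ((0.4)·(0.4) + (-1.6)·(-1.6) + (-1.6)·(-1.6) + (2.4)·(2.4) + (0.4)·(0.4)) / 4 = 11.2/4 = 2.8

S is symmetric (S[j,i] = S[i,j]). Assembling:

S = [[2.3, 0.3],
 [0.3, 2.8]]


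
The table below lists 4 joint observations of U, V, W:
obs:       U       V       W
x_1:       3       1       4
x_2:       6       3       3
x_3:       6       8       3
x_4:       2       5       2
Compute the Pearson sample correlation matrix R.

Step 1 — column means:
  mean(U) = (3 + 6 + 6 + 2) / 4 = 17/4 = 4.25
  mean(V) = (1 + 3 + 8 + 5) / 4 = 17/4 = 4.25
  mean(W) = (4 + 3 + 3 + 2) / 4 = 12/4 = 3

Step 2 — sample variances and covariances s[i,j] = (1/(n-1)) · Σ_k (x_{k,i} - mean_i) · (x_{k,j} - mean_j), with n-1 = 3:
  s[U,U] = ((-1.25)·(-1.25) + (1.75)·(1.75) + (1.75)·(1.75) + (-2.25)·(-2.25)) / 3 = 12.75/3 = 4.25
  s[U,V] = ((-1.25)·(-3.25) + (1.75)·(-1.25) + (1.75)·(3.75) + (-2.25)·(0.75)) / 3 = 6.75/3 = 2.25
  s[U,W] = ((-1.25)·(1) + (1.75)·(0) + (1.75)·(0) + (-2.25)·(-1)) / 3 = 1/3 = 0.3333
  s[V,V] = ((-3.25)·(-3.25) + (-1.25)·(-1.25) + (3.75)·(3.75) + (0.75)·(0.75)) / 3 = 26.75/3 = 8.9167
  s[V,W] = ((-3.25)·(1) + (-1.25)·(0) + (3.75)·(0) + (0.75)·(-1)) / 3 = -4/3 = -1.3333
  s[W,W] = ((1)·(1) + (0)·(0) + (0)·(0) + (-1)·(-1)) / 3 = 2/3 = 0.6667
  Sample standard deviations s_i = √(s[i,i]):
  s(U) = √(4.25) = 2.0616
  s(V) = √(8.9167) = 2.9861
  s(W) = √(0.6667) = 0.8165

Step 3 — r_{ij} = s_{ij} / (s_i · s_j):
  r[U,U] = 1 (diagonal).
  r[U,V] = 2.25 / (2.0616 · 2.9861) = 2.25 / 6.156 = 0.3655
  r[U,W] = 0.3333 / (2.0616 · 0.8165) = 0.3333 / 1.6833 = 0.198
  r[V,V] = 1 (diagonal).
  r[V,W] = -1.3333 / (2.9861 · 0.8165) = -1.3333 / 2.4381 = -0.5469
  r[W,W] = 1 (diagonal).

R is symmetric with unit diagonal. Assembling:

R = [[1, 0.3655, 0.198],
 [0.3655, 1, -0.5469],
 [0.198, -0.5469, 1]]


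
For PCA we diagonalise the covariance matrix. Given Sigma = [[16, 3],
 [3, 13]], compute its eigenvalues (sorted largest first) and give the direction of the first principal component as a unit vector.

Step 1 — characteristic polynomial of 2×2 Sigma:
  det(Sigma - λI) = λ² - trace · λ + det = 0.
  trace = 16 + 13 = 29, det = 16·13 - (3)² = 199.
Step 2 — discriminant:
  Δ = trace² - 4·det = 841 - 796 = 45.
Step 3 — eigenvalues:
  λ = (trace ± √Δ)/2 = (29 ± 6.7082)/2,
  λ_1 = 17.8541,  λ_2 = 11.1459.

Step 4 — unit eigenvector for λ_1: solve (Sigma - λ_1 I)v = 0. First row:
  (16 - 17.8541)·v_x + (3)·v_y = 0, i.e. (-1.8541)·v_x + (3)·v_y = 0,
  so v ∝ (b, λ_1 - a) = (3, 1.8541) = u.
  ||u|| = √((3)² + (1.8541)²) = √(12.4377) ≈ 3.5267,
  v_1 = u/||u|| ≈ (0.8507, 0.5257) (||v_1|| = 1).

λ_1 = 17.8541,  λ_2 = 11.1459;  v_1 ≈ (0.8507, 0.5257)


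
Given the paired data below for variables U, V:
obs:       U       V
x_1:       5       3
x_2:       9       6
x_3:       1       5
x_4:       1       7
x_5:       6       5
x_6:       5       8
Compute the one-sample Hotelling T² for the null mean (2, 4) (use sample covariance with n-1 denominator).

Step 1 — sample mean vector:
  mean(U) = (5 + 9 + 1 + 1 + 6 + 5) / 6 = 27/6 = 4.5
  mean(V) = (3 + 6 + 5 + 7 + 5 + 8) / 6 = 34/6 = 5.6667
  x̄ = (4.5, 5.6667),  deviation x̄ - mu_0 = (4.5, 5.6667) - (2, 4) = (2.5, 1.6667).

Step 2 — sample covariance matrix, S[i,j] = (1/(n-1)) · Σ_k (x_{k,i} - mean_i) · (x_{k,j} - mean_j), divisor n-1 = 5:
  S[U,U] = ((0.5)·(0.5) + (4.5)·(4.5) + (-3.5)·(-3.5) + (-3.5)·(-3.5) + (1.5)·(1.5) + (0.5)·(0.5)) / 5 = 47.5/5 = 9.5
  S[U,V] = ((0.5)·(-2.6667) + (4.5)·(0.3333) + (-3.5)·(-0.6667) + (-3.5)·(1.3333) + (1.5)·(-0.6667) + (0.5)·(2.3333)) / 5 = -2/5 = -0.4
  S[V,V] = ((-2.6667)·(-2.6667) + (0.3333)·(0.3333) + (-0.6667)·(-0.6667) + (1.3333)·(1.3333) + (-0.6667)·(-0.6667) + (2.3333)·(2.3333)) / 5 = 15.3333/5 = 3.0667
  S = [[9.5, -0.4],
 [-0.4, 3.0667]].

Step 3 — invert S. det(S) = 9.5·3.0667 - (-0.4)² = 28.9733.
  S^{-1} = (1/det) · [[d, -b], [-b, a]] = [[0.1058, 0.0138],
 [0.0138, 0.3279]].

Step 4 — quadratic form (x̄ - mu_0)^T · S^{-1} · (x̄ - mu_0):
  S^{-1} · (x̄ - mu_0) = (0.2876, 0.581),
  (x̄ - mu_0)^T · [...] = (2.5)·(0.2876) + (1.6667)·(0.581) = 1.6874.

Step 5 — scale by n: T² = 6 · 1.6874 = 10.1243.

T² ≈ 10.1243


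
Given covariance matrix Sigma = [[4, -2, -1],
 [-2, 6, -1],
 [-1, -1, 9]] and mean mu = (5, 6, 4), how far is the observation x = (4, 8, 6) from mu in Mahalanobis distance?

Step 1 — centre the observation: (x - mu) = (-1, 2, 2).

Step 2 — invert Sigma (cofactor / det for 3×3, or solve directly):
  Sigma^{-1} = [[0.3193, 0.1145, 0.0482],
 [0.1145, 0.2108, 0.0361],
 [0.0482, 0.0361, 0.1205]].

Step 3 — form the quadratic (x - mu)^T · Sigma^{-1} · (x - mu):
  Sigma^{-1} · (x - mu) = (0.006, 0.3795, 0.2651).
  (x - mu)^T · [Sigma^{-1} · (x - mu)] = (-1)·(0.006) + (2)·(0.3795) + (2)·(0.2651) = 1.2831.

Step 4 — take square root: d = √(1.2831) ≈ 1.1328.

d(x, mu) = √(1.2831) ≈ 1.1328


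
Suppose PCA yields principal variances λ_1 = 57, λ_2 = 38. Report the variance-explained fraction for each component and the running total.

Step 1 — total variance = trace(Sigma) = Σ λ_i = 57 + 38 = 95.

Step 2 — fraction explained by component i = λ_i / Σ λ:
  PC1: 57/95 = 0.6
  PC2: 38/95 = 0.4

Step 3 — cumulative fraction after k components = (λ_1 + ... + λ_k) / Σ λ:
  k = 1: 57/95 = 0.6
  k = 2: (57 + 38)/95 = 95/95 = 1

Summary (fraction, with percent):

explained: PC1 0.6 (60%), PC2 0.4 (40%);  cumulative: 0.6, 1


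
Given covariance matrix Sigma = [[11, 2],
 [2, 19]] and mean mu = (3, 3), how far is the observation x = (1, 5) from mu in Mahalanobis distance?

Step 1 — centre the observation: (x - mu) = (-2, 2).

Step 2 — invert Sigma. det(Sigma) = 11·19 - (2)² = 205.
  Sigma^{-1} = (1/det) · [[d, -b], [-b, a]] = [[0.0927, -0.0098],
 [-0.0098, 0.0537]].

Step 3 — form the quadratic (x - mu)^T · Sigma^{-1} · (x - mu):
  Sigma^{-1} · (x - mu) = (-0.2049, 0.1268).
  (x - mu)^T · [Sigma^{-1} · (x - mu)] = (-2)·(-0.2049) + (2)·(0.1268) = 0.6634.

Step 4 — take square root: d = √(0.6634) ≈ 0.8145.

d(x, mu) = √(0.6634) ≈ 0.8145


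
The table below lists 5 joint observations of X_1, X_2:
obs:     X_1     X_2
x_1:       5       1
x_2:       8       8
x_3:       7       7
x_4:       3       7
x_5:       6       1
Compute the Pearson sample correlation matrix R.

Step 1 — column means:
  mean(X_1) = (5 + 8 + 7 + 3 + 6) / 5 = 29/5 = 5.8
  mean(X_2) = (1 + 8 + 7 + 7 + 1) / 5 = 24/5 = 4.8

Step 2 — sample variances and covariances s[i,j] = (1/(n-1)) · Σ_k (x_{k,i} - mean_i) · (x_{k,j} - mean_j), with n-1 = 4:
  s[X_1,X_1] = ((-0.8)·(-0.8) + (2.2)·(2.2) + (1.2)·(1.2) + (-2.8)·(-2.8) + (0.2)·(0.2)) / 4 = 14.8/4 = 3.7
  s[X_1,X_2] = ((-0.8)·(-3.8) + (2.2)·(3.2) + (1.2)·(2.2) + (-2.8)·(2.2) + (0.2)·(-3.8)) / 4 = 5.8/4 = 1.45
  s[X_2,X_2] = ((-3.8)·(-3.8) + (3.2)·(3.2) + (2.2)·(2.2) + (2.2)·(2.2) + (-3.8)·(-3.8)) / 4 = 48.8/4 = 12.2
  Sample standard deviations s_i = √(s[i,i]):
  s(X_1) = √(3.7) = 1.9235
  s(X_2) = √(12.2) = 3.4928

Step 3 — r_{ij} = s_{ij} / (s_i · s_j):
  r[X_1,X_1] = 1 (diagonal).
  r[X_1,X_2] = 1.45 / (1.9235 · 3.4928) = 1.45 / 6.7186 = 0.2158
  r[X_2,X_2] = 1 (diagonal).

R is symmetric with unit diagonal. Assembling:

R = [[1, 0.2158],
 [0.2158, 1]]


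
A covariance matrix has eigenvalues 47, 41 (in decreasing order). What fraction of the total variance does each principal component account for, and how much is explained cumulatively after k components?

Step 1 — total variance = trace(Sigma) = Σ λ_i = 47 + 41 = 88.

Step 2 — fraction explained by component i = λ_i / Σ λ:
  PC1: 47/88 = 0.5341
  PC2: 41/88 = 0.4659

Step 3 — cumulative fraction after k components = (λ_1 + ... + λ_k) / Σ λ:
  k = 1: 47/88 = 0.5341
  k = 2: (47 + 41)/88 = 88/88 = 1

Summary (fraction, with percent):

explained: PC1 0.5341 (53.41%), PC2 0.4659 (46.59%);  cumulative: 0.5341, 1


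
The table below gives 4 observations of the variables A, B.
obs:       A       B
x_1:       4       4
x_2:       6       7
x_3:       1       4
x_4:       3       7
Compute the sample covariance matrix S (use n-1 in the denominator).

Step 1 — column means:
  mean(A) = (4 + 6 + 1 + 3) / 4 = 14/4 = 3.5
  mean(B) = (4 + 7 + 4 + 7) / 4 = 22/4 = 5.5

Step 2 — sample covariance S[i,j] = (1/(n-1)) · Σ_k (x_{k,i} - mean_i) · (x_{k,j} - mean_j), with n-1 = 3.
  S[A,A] = ((0.5)·(0.5) + (2.5)·(2.5) + (-2.5)·(-2.5) + (-0.5)·(-0.5)) / 3 = 13/3 = 4.3333
  S[A,B] = ((0.5)·(-1.5) + (2.5)·(1.5) + (-2.5)·(-1.5) + (-0.5)·(1.5)) / 3 = 6/3 = 2
  S[B,B] = ((-1.5)·(-1.5) + (1.5)·(1.5) + (-1.5)·(-1.5) + (1.5)·(1.5)) / 3 = 9/3 = 3

S is symmetric (S[j,i] = S[i,j]). Assembling:

S = [[4.3333, 2],
 [2, 3]]


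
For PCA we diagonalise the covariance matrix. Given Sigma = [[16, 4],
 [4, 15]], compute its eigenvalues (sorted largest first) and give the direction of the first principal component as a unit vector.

Step 1 — characteristic polynomial of 2×2 Sigma:
  det(Sigma - λI) = λ² - trace · λ + det = 0.
  trace = 16 + 15 = 31, det = 16·15 - (4)² = 224.
Step 2 — discriminant:
  Δ = trace² - 4·det = 961 - 896 = 65.
Step 3 — eigenvalues:
  λ = (trace ± √Δ)/2 = (31 ± 8.0623)/2,
  λ_1 = 19.5311,  λ_2 = 11.4689.

Step 4 — unit eigenvector for λ_1: solve (Sigma - λ_1 I)v = 0. First row:
  (16 - 19.5311)·v_x + (4)·v_y = 0, i.e. (-3.5311)·v_x + (4)·v_y = 0,
  so v ∝ (b, λ_1 - a) = (4, 3.5311) = u.
  ||u|| = √((4)² + (3.5311)²) = √(28.4689) ≈ 5.3356,
  v_1 = u/||u|| ≈ (0.7497, 0.6618) (||v_1|| = 1).

λ_1 = 19.5311,  λ_2 = 11.4689;  v_1 ≈ (0.7497, 0.6618)


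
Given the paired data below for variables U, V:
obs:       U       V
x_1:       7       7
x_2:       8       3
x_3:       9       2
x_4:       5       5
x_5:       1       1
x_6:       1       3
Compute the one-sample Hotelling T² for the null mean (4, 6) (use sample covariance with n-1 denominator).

Step 1 — sample mean vector:
  mean(U) = (7 + 8 + 9 + 5 + 1 + 1) / 6 = 31/6 = 5.1667
  mean(V) = (7 + 3 + 2 + 5 + 1 + 3) / 6 = 21/6 = 3.5
  x̄ = (5.1667, 3.5),  deviation x̄ - mu_0 = (5.1667, 3.5) - (4, 6) = (1.1667, -2.5).

Step 2 — sample covariance matrix, S[i,j] = (1/(n-1)) · Σ_k (x_{k,i} - mean_i) · (x_{k,j} - mean_j), divisor n-1 = 5:
  S[U,U] = ((1.8333)·(1.8333) + (2.8333)·(2.8333) + (3.8333)·(3.8333) + (-0.1667)·(-0.1667) + (-4.1667)·(-4.1667) + (-4.1667)·(-4.1667)) / 5 = 60.8333/5 = 12.1667
  S[U,V] = ((1.8333)·(3.5) + (2.8333)·(-0.5) + (3.8333)·(-1.5) + (-0.1667)·(1.5) + (-4.1667)·(-2.5) + (-4.1667)·(-0.5)) / 5 = 11.5/5 = 2.3
  S[V,V] = ((3.5)·(3.5) + (-0.5)·(-0.5) + (-1.5)·(-1.5) + (1.5)·(1.5) + (-2.5)·(-2.5) + (-0.5)·(-0.5)) / 5 = 23.5/5 = 4.7
  S = [[12.1667, 2.3],
 [2.3, 4.7]].

Step 3 — invert S. det(S) = 12.1667·4.7 - (2.3)² = 51.8933.
  S^{-1} = (1/det) · [[d, -b], [-b, a]] = [[0.0906, -0.0443],
 [-0.0443, 0.2345]].

Step 4 — quadratic form (x̄ - mu_0)^T · S^{-1} · (x̄ - mu_0):
  S^{-1} · (x̄ - mu_0) = (0.2165, -0.6378),
  (x̄ - mu_0)^T · [...] = (1.1667)·(0.2165) + (-2.5)·(-0.6378) = 1.8472.

Step 5 — scale by n: T² = 6 · 1.8472 = 11.083.

T² ≈ 11.083


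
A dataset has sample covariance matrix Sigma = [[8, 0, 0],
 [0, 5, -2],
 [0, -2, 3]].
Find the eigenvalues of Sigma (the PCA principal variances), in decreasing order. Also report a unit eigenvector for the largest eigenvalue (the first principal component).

Step 1 — characteristic polynomial p(λ) = det(λI - Sigma) = λ³ - tr·λ² + c_1·λ - det, where tr = trace, c_1 = sum of the principal 2×2 minors, det = det(Sigma):
  tr = 8 + 5 + 3 = 16,
  c_1 = (8·5 - (0)²) + (8·3 - (0)²) + (5·3 - (-2)²) = 40 + 24 + 11 = 75,
  det = 8·(5·3 - (-2)²) - (0)·((0)·3 - (-2)·(0)) + (0)·((0)·(-2) - 5·(0)) = 8·(11) - (0)·(0) + (0)·(0) = 88.
  So p(λ) = λ³ - 16λ² + 75λ - 88.
Step 2 — look for an integer root (rational root theorem: any rational root is an integer divisor of 88). Testing λ = 8:
  p(8) = 512 - 1024 + 600 - 88 = 0  ✓
  Dividing out (λ - 8): p(λ) = (λ - 8)(λ² - 8λ + 11).
Step 3 — remaining eigenvalues from the quadratic λ² - 8λ + 11 = 0:
  Δ = 8² - 4·11 = 64 - 44 = 20,  λ = (8 ± √20)/2 = (8 ± 4.4721)/2 ≈ 6.2361 or 1.7639.
  Sorted: λ_1 = 8,  λ_2 = 6.2361,  λ_3 = 1.7639  (check: sum = 16 = tr ✓).

Step 4 — unit eigenvector for λ_1 = 8: v spans the null space of (Sigma - λ_1 I), whose rows are
  r_1 = (0, 0, 0),  r_2 = (0, -3, -2),  r_3 = (0, -2, -5).
  v is orthogonal to every row, so take v ∝ r_2 × r_3 = ((-3)·(-5) - (-2)·(-2), (-2)·(0) - (0)·(-5), (0)·(-2) - (-3)·(0)) = (11, 0, 0).
  Rescale (divide by 11): u = (1, 0, 0).
  ||u|| = √((1)² + (0)² + (0)²) = √(1) = 1,  v_1 = u/||u|| ≈ (1, 0, 0) (||v_1|| = 1).

λ_1 = 8,  λ_2 = 6.2361,  λ_3 = 1.7639;  v_1 ≈ (1, 0, 0)


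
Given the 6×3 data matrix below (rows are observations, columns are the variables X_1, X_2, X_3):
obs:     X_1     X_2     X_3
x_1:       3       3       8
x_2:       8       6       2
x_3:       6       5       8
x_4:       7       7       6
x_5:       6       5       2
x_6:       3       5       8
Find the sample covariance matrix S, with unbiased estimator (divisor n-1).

Step 1 — column means:
  mean(X_1) = (3 + 8 + 6 + 7 + 6 + 3) / 6 = 33/6 = 5.5
  mean(X_2) = (3 + 6 + 5 + 7 + 5 + 5) / 6 = 31/6 = 5.1667
  mean(X_3) = (8 + 2 + 8 + 6 + 2 + 8) / 6 = 34/6 = 5.6667

Step 2 — sample covariance S[i,j] = (1/(n-1)) · Σ_k (x_{k,i} - mean_i) · (x_{k,j} - mean_j), with n-1 = 5.
  S[X_1,X_1] = ((-2.5)·(-2.5) + (2.5)·(2.5) + (0.5)·(0.5) + (1.5)·(1.5) + (0.5)·(0.5) + (-2.5)·(-2.5)) / 5 = 21.5/5 = 4.3
  S[X_1,X_2] = ((-2.5)·(-2.1667) + (2.5)·(0.8333) + (0.5)·(-0.1667) + (1.5)·(1.8333) + (0.5)·(-0.1667) + (-2.5)·(-0.1667)) / 5 = 10.5/5 = 2.1
  S[X_1,X_3] = ((-2.5)·(2.3333) + (2.5)·(-3.6667) + (0.5)·(2.3333) + (1.5)·(0.3333) + (0.5)·(-3.6667) + (-2.5)·(2.3333)) / 5 = -21/5 = -4.2
  S[X_2,X_2] = ((-2.1667)·(-2.1667) + (0.8333)·(0.8333) + (-0.1667)·(-0.1667) + (1.8333)·(1.8333) + (-0.1667)·(-0.1667) + (-0.1667)·(-0.1667)) / 5 = 8.8333/5 = 1.7667
  S[X_2,X_3] = ((-2.1667)·(2.3333) + (0.8333)·(-3.6667) + (-0.1667)·(2.3333) + (1.8333)·(0.3333) + (-0.1667)·(-3.6667) + (-0.1667)·(2.3333)) / 5 = -7.6667/5 = -1.5333
  S[X_3,X_3] = ((2.3333)·(2.3333) + (-3.6667)·(-3.6667) + (2.3333)·(2.3333) + (0.3333)·(0.3333) + (-3.6667)·(-3.6667) + (2.3333)·(2.3333)) / 5 = 43.3333/5 = 8.6667

S is symmetric (S[j,i] = S[i,j]). Assembling:

S = [[4.3, 2.1, -4.2],
 [2.1, 1.7667, -1.5333],
 [-4.2, -1.5333, 8.6667]]


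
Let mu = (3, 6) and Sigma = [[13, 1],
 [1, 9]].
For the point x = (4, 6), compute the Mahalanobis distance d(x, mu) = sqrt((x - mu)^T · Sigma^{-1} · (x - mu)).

Step 1 — centre the observation: (x - mu) = (1, 0).

Step 2 — invert Sigma. det(Sigma) = 13·9 - (1)² = 116.
  Sigma^{-1} = (1/det) · [[d, -b], [-b, a]] = [[0.0776, -0.0086],
 [-0.0086, 0.1121]].

Step 3 — form the quadratic (x - mu)^T · Sigma^{-1} · (x - mu):
  Sigma^{-1} · (x - mu) = (0.0776, -0.0086).
  (x - mu)^T · [Sigma^{-1} · (x - mu)] = (1)·(0.0776) + (0)·(-0.0086) = 0.0776.

Step 4 — take square root: d = √(0.0776) ≈ 0.2785.

d(x, mu) = √(0.0776) ≈ 0.2785


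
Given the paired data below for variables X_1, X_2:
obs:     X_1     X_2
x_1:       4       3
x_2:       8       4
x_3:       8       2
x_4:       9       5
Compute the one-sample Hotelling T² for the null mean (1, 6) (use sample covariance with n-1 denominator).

Step 1 — sample mean vector:
  mean(X_1) = (4 + 8 + 8 + 9) / 4 = 29/4 = 7.25
  mean(X_2) = (3 + 4 + 2 + 5) / 4 = 14/4 = 3.5
  x̄ = (7.25, 3.5),  deviation x̄ - mu_0 = (7.25, 3.5) - (1, 6) = (6.25, -2.5).

Step 2 — sample covariance matrix, S[i,j] = (1/(n-1)) · Σ_k (x_{k,i} - mean_i) · (x_{k,j} - mean_j), divisor n-1 = 3:
  S[X_1,X_1] = ((-3.25)·(-3.25) + (0.75)·(0.75) + (0.75)·(0.75) + (1.75)·(1.75)) / 3 = 14.75/3 = 4.9167
  S[X_1,X_2] = ((-3.25)·(-0.5) + (0.75)·(0.5) + (0.75)·(-1.5) + (1.75)·(1.5)) / 3 = 3.5/3 = 1.1667
  S[X_2,X_2] = ((-0.5)·(-0.5) + (0.5)·(0.5) + (-1.5)·(-1.5) + (1.5)·(1.5)) / 3 = 5/3 = 1.6667
  S = [[4.9167, 1.1667],
 [1.1667, 1.6667]].

Step 3 — invert S. det(S) = 4.9167·1.6667 - (1.1667)² = 6.8333.
  S^{-1} = (1/det) · [[d, -b], [-b, a]] = [[0.2439, -0.1707],
 [-0.1707, 0.7195]].

Step 4 — quadratic form (x̄ - mu_0)^T · S^{-1} · (x̄ - mu_0):
  S^{-1} · (x̄ - mu_0) = (1.9512, -2.8659),
  (x̄ - mu_0)^T · [...] = (6.25)·(1.9512) + (-2.5)·(-2.8659) = 19.3598.

Step 5 — scale by n: T² = 4 · 19.3598 = 77.439.

T² ≈ 77.439


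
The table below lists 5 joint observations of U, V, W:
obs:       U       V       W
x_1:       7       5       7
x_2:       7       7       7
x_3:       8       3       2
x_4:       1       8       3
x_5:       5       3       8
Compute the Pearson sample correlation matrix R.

Step 1 — column means:
  mean(U) = (7 + 7 + 8 + 1 + 5) / 5 = 28/5 = 5.6
  mean(V) = (5 + 7 + 3 + 8 + 3) / 5 = 26/5 = 5.2
  mean(W) = (7 + 7 + 2 + 3 + 8) / 5 = 27/5 = 5.4

Step 2 — sample variances and covariances s[i,j] = (1/(n-1)) · Σ_k (x_{k,i} - mean_i) · (x_{k,j} - mean_j), with n-1 = 4:
  s[U,U] = ((1.4)·(1.4) + (1.4)·(1.4) + (2.4)·(2.4) + (-4.6)·(-4.6) + (-0.6)·(-0.6)) / 4 = 31.2/4 = 7.8
  s[U,V] = ((1.4)·(-0.2) + (1.4)·(1.8) + (2.4)·(-2.2) + (-4.6)·(2.8) + (-0.6)·(-2.2)) / 4 = -14.6/4 = -3.65
  s[U,W] = ((1.4)·(1.6) + (1.4)·(1.6) + (2.4)·(-3.4) + (-4.6)·(-2.4) + (-0.6)·(2.6)) / 4 = 5.8/4 = 1.45
  s[V,V] = ((-0.2)·(-0.2) + (1.8)·(1.8) + (-2.2)·(-2.2) + (2.8)·(2.8) + (-2.2)·(-2.2)) / 4 = 20.8/4 = 5.2
  s[V,W] = ((-0.2)·(1.6) + (1.8)·(1.6) + (-2.2)·(-3.4) + (2.8)·(-2.4) + (-2.2)·(2.6)) / 4 = -2.4/4 = -0.6
  s[W,W] = ((1.6)·(1.6) + (1.6)·(1.6) + (-3.4)·(-3.4) + (-2.4)·(-2.4) + (2.6)·(2.6)) / 4 = 29.2/4 = 7.3
  Sample standard deviations s_i = √(s[i,i]):
  s(U) = √(7.8) = 2.7928
  s(V) = √(5.2) = 2.2804
  s(W) = √(7.3) = 2.7019

Step 3 — r_{ij} = s_{ij} / (s_i · s_j):
  r[U,U] = 1 (diagonal).
  r[U,V] = -3.65 / (2.7928 · 2.2804) = -3.65 / 6.3687 = -0.5731
  r[U,W] = 1.45 / (2.7928 · 2.7019) = 1.45 / 7.5459 = 0.1922
  r[V,V] = 1 (diagonal).
  r[V,W] = -0.6 / (2.2804 · 2.7019) = -0.6 / 6.1612 = -0.0974
  r[W,W] = 1 (diagonal).

R is symmetric with unit diagonal. Assembling:

R = [[1, -0.5731, 0.1922],
 [-0.5731, 1, -0.0974],
 [0.1922, -0.0974, 1]]
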